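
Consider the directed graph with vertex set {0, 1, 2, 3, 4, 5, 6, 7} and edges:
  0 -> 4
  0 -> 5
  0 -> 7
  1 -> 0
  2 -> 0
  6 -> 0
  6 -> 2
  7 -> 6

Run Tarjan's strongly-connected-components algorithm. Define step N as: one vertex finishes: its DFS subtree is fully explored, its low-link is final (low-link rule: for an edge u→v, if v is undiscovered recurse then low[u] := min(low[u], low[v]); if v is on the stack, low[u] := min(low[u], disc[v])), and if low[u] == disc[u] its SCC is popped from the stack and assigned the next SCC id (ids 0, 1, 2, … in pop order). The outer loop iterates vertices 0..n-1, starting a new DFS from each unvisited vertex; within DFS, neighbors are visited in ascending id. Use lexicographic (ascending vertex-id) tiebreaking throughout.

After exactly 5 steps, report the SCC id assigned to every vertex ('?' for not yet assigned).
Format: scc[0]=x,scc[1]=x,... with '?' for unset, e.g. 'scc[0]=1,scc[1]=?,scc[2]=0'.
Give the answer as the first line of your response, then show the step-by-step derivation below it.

scc[0]=?,scc[1]=?,scc[2]=?,scc[3]=?,scc[4]=0,scc[5]=1,scc[6]=?,scc[7]=?

step 1: low=(low[0]=0,low[1]=?,low[2]=?,low[3]=?,low[4]=1,low[5]=?,low[6]=?,low[7]=?); scc=(scc[0]=?,scc[1]=?,scc[2]=?,scc[3]=?,scc[4]=0,scc[5]=?,scc[6]=?,scc[7]=?)
step 2: low=(low[0]=0,low[1]=?,low[2]=?,low[3]=?,low[4]=1,low[5]=2,low[6]=?,low[7]=?); scc=(scc[0]=?,scc[1]=?,scc[2]=?,scc[3]=?,scc[4]=0,scc[5]=1,scc[6]=?,scc[7]=?)
step 3: low=(low[0]=0,low[1]=?,low[2]=0,low[3]=?,low[4]=1,low[5]=2,low[6]=0,low[7]=3); scc=(scc[0]=?,scc[1]=?,scc[2]=?,scc[3]=?,scc[4]=0,scc[5]=1,scc[6]=?,scc[7]=?)
step 4: low=(low[0]=0,low[1]=?,low[2]=0,low[3]=?,low[4]=1,low[5]=2,low[6]=0,low[7]=3); scc=(scc[0]=?,scc[1]=?,scc[2]=?,scc[3]=?,scc[4]=0,scc[5]=1,scc[6]=?,scc[7]=?)
step 5: low=(low[0]=0,low[1]=?,low[2]=0,low[3]=?,low[4]=1,low[5]=2,low[6]=0,low[7]=0); scc=(scc[0]=?,scc[1]=?,scc[2]=?,scc[3]=?,scc[4]=0,scc[5]=1,scc[6]=?,scc[7]=?)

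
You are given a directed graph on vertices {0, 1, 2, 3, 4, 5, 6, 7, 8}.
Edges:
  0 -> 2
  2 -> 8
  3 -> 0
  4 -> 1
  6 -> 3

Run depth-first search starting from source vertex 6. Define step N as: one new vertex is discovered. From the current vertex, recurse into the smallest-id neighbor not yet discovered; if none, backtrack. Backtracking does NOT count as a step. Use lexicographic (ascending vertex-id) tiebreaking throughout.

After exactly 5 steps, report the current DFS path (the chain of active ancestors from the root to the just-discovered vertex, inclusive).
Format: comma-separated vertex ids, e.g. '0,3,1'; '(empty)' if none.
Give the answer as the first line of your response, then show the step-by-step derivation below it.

6,3,0,2,8

step 1: discover 6; path=6; order=6
step 2: discover 3; path=6>3; order=6,3
step 3: discover 0; path=6>3>0; order=6,3,0
step 4: discover 2; path=6>3>0>2; order=6,3,0,2
step 5: discover 8; path=6>3>0>2>8; order=6,3,0,2,8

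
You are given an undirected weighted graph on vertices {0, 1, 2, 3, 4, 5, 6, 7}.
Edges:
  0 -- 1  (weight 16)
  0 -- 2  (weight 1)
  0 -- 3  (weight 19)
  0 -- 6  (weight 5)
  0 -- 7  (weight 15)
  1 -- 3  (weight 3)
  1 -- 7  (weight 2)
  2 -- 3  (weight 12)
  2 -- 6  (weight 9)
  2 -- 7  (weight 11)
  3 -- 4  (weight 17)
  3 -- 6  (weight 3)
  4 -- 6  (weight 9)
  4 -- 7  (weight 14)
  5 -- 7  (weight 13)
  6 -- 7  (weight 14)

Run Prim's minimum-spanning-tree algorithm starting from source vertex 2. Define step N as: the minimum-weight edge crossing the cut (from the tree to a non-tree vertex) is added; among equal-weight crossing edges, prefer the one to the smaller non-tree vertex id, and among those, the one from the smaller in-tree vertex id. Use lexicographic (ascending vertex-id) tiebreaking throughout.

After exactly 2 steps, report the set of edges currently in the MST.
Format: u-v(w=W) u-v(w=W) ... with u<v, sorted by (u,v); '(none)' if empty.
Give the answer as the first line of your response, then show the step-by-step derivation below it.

0-2(w=1) 0-6(w=5)

step 1: add edge 0-2 (w=1); MST = {0-2(w=1)}
step 2: add edge 0-6 (w=5); MST = {0-2(w=1) 0-6(w=5)}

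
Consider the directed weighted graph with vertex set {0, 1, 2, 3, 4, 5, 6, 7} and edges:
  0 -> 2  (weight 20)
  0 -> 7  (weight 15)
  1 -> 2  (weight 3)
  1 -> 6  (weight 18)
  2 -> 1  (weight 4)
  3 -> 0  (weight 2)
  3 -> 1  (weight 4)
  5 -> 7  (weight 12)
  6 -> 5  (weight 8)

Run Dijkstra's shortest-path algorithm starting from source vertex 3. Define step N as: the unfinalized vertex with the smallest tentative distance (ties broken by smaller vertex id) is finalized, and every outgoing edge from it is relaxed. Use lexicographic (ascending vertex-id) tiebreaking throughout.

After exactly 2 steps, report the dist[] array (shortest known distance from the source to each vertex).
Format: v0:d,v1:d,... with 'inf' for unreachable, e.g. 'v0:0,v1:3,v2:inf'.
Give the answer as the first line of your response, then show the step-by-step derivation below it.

v0:2,v1:4,v2:22,v3:0,v4:inf,v5:inf,v6:inf,v7:17

step 1: dist = v0:2,v1:4,v2:inf,v3:0,v4:inf,v5:inf,v6:inf,v7:inf
step 2: dist = v0:2,v1:4,v2:22,v3:0,v4:inf,v5:inf,v6:inf,v7:17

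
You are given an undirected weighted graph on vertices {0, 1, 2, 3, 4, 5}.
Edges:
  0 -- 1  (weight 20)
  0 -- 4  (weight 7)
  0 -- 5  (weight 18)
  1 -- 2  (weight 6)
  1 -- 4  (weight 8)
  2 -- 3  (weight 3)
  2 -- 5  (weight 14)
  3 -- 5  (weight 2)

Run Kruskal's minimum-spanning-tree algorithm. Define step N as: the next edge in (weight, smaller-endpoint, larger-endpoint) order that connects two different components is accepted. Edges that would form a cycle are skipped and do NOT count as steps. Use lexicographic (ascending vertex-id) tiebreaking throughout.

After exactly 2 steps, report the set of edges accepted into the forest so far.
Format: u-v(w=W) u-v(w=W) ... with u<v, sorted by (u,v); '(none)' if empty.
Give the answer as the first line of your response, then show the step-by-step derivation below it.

2-3(w=3) 3-5(w=2)

step 1: add edge 3-5 (w=2); MST = {3-5(w=2)}
step 2: add edge 2-3 (w=3); MST = {2-3(w=3) 3-5(w=2)}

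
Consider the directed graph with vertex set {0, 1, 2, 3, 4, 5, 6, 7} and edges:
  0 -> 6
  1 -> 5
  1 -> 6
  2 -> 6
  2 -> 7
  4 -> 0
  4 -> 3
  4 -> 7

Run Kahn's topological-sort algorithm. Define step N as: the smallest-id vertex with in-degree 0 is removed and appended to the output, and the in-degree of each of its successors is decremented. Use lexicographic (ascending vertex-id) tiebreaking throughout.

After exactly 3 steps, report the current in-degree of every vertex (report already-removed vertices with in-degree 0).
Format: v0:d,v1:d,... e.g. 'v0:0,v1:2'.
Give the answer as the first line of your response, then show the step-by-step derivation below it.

v0:0,v1:0,v2:0,v3:0,v4:0,v5:0,v6:1,v7:0

step 1: output 1; order=[1]; indeg=(1,0,0,1,0,0,2,2)
step 2: output 2; order=[1,2]; indeg=(1,0,0,1,0,0,1,1)
step 3: output 4; order=[1,2,4]; indeg=(0,0,0,0,0,0,1,0)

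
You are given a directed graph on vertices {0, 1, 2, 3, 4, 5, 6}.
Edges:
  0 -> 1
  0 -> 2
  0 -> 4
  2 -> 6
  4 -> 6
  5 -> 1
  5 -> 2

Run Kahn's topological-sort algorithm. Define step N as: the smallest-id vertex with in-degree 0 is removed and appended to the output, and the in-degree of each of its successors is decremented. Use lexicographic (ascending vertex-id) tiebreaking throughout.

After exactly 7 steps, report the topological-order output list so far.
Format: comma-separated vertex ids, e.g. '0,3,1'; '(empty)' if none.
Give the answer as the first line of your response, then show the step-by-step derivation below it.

0,3,4,5,1,2,6

step 1: output 0; order=[0]; indeg=(0,1,1,0,0,0,2)
step 2: output 3; order=[0,3]; indeg=(0,1,1,0,0,0,2)
step 3: output 4; order=[0,3,4]; indeg=(0,1,1,0,0,0,1)
step 4: output 5; order=[0,3,4,5]; indeg=(0,0,0,0,0,0,1)
step 5: output 1; order=[0,3,4,5,1]; indeg=(0,0,0,0,0,0,1)
step 6: output 2; order=[0,3,4,5,1,2]; indeg=(0,0,0,0,0,0,0)
step 7: output 6; order=[0,3,4,5,1,2,6]; indeg=(0,0,0,0,0,0,0)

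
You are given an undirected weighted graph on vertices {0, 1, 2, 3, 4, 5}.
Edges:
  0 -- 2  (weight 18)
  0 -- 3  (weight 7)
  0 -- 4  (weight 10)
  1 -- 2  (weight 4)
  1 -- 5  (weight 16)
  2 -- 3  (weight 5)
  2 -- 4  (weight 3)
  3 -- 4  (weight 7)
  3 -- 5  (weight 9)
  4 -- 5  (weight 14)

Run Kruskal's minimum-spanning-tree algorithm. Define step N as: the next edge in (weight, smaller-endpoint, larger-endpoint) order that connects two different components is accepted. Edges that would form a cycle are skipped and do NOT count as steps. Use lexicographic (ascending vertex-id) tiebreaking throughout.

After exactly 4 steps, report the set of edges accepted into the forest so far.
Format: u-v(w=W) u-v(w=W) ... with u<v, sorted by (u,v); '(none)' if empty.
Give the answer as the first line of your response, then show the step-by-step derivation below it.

0-3(w=7) 1-2(w=4) 2-3(w=5) 2-4(w=3)

step 1: add edge 2-4 (w=3); MST = {2-4(w=3)}
step 2: add edge 1-2 (w=4); MST = {1-2(w=4) 2-4(w=3)}
step 3: add edge 2-3 (w=5); MST = {1-2(w=4) 2-3(w=5) 2-4(w=3)}
step 4: add edge 0-3 (w=7); MST = {0-3(w=7) 1-2(w=4) 2-3(w=5) 2-4(w=3)}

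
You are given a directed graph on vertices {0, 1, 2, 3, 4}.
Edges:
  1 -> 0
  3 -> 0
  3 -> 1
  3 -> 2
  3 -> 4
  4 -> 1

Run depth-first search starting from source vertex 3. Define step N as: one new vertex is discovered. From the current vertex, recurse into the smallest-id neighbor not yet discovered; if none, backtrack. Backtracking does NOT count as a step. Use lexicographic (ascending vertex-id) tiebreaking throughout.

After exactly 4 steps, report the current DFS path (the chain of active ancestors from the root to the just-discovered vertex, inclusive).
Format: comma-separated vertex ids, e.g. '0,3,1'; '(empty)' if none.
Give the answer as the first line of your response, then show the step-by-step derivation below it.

3,2

step 1: discover 3; path=3; order=3
step 2: discover 0; path=3>0; order=3,0
step 3: discover 1; path=3>1; order=3,0,1
step 4: discover 2; path=3>2; order=3,0,1,2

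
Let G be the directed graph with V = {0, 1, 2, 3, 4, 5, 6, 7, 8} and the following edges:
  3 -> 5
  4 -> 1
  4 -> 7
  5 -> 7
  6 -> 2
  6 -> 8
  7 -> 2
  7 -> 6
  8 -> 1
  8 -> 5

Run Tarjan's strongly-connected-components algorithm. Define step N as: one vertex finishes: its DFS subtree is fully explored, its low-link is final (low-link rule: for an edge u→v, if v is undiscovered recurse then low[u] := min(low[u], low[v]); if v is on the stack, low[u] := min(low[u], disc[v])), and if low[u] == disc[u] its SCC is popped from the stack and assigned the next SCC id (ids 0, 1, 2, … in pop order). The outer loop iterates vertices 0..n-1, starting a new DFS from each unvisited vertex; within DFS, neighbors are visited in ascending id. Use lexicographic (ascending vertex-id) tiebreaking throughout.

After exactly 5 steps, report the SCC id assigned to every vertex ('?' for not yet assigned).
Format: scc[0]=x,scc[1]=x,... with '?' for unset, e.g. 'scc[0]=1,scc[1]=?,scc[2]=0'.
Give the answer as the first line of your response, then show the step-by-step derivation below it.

scc[0]=0,scc[1]=1,scc[2]=2,scc[3]=?,scc[4]=?,scc[5]=?,scc[6]=?,scc[7]=?,scc[8]=?

step 1: low=(low[0]=0,low[1]=?,low[2]=?,low[3]=?,low[4]=?,low[5]=?,low[6]=?,low[7]=?,low[8]=?); scc=(scc[0]=0,scc[1]=?,scc[2]=?,scc[3]=?,scc[4]=?,scc[5]=?,scc[6]=?,scc[7]=?,scc[8]=?)
step 2: low=(low[0]=0,low[1]=1,low[2]=?,low[3]=?,low[4]=?,low[5]=?,low[6]=?,low[7]=?,low[8]=?); scc=(scc[0]=0,scc[1]=1,scc[2]=?,scc[3]=?,scc[4]=?,scc[5]=?,scc[6]=?,scc[7]=?,scc[8]=?)
step 3: low=(low[0]=0,low[1]=1,low[2]=2,low[3]=?,low[4]=?,low[5]=?,low[6]=?,low[7]=?,low[8]=?); scc=(scc[0]=0,scc[1]=1,scc[2]=2,scc[3]=?,scc[4]=?,scc[5]=?,scc[6]=?,scc[7]=?,scc[8]=?)
step 4: low=(low[0]=0,low[1]=1,low[2]=2,low[3]=3,low[4]=?,low[5]=4,low[6]=6,low[7]=5,low[8]=4); scc=(scc[0]=0,scc[1]=1,scc[2]=2,scc[3]=?,scc[4]=?,scc[5]=?,scc[6]=?,scc[7]=?,scc[8]=?)
step 5: low=(low[0]=0,low[1]=1,low[2]=2,low[3]=3,low[4]=?,low[5]=4,low[6]=4,low[7]=5,low[8]=4); scc=(scc[0]=0,scc[1]=1,scc[2]=2,scc[3]=?,scc[4]=?,scc[5]=?,scc[6]=?,scc[7]=?,scc[8]=?)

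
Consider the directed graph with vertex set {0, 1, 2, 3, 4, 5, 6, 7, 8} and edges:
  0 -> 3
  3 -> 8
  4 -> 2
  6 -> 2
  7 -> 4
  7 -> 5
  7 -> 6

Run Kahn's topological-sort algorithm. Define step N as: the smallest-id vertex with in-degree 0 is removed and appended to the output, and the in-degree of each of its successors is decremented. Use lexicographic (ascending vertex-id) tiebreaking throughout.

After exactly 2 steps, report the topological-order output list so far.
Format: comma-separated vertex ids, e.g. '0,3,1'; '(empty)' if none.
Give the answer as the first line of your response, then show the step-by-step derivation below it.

0,1

step 1: output 0; order=[0]; indeg=(0,0,2,0,1,1,1,0,1)
step 2: output 1; order=[0,1]; indeg=(0,0,2,0,1,1,1,0,1)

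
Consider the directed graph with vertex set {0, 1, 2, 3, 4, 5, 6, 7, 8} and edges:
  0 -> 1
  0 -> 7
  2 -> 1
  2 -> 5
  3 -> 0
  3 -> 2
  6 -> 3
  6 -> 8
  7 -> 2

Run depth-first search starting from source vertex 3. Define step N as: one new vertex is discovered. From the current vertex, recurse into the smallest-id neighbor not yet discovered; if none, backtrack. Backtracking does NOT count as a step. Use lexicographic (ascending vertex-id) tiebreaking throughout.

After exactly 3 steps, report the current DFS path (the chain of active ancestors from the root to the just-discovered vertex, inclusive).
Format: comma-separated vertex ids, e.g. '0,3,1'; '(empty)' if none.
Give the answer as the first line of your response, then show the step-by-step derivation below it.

3,0,1

step 1: discover 3; path=3; order=3
step 2: discover 0; path=3>0; order=3,0
step 3: discover 1; path=3>0>1; order=3,0,1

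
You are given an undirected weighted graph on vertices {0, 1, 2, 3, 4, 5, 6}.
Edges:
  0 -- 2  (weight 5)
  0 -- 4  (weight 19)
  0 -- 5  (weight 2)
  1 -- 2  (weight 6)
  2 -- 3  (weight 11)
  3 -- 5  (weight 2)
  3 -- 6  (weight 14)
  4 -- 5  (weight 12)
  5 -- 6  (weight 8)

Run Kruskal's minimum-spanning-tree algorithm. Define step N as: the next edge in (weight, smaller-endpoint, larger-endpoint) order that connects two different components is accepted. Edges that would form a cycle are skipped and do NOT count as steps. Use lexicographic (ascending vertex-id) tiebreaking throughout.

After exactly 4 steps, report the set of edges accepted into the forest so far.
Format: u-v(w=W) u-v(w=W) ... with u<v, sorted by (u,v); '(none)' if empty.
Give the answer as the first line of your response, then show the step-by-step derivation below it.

0-2(w=5) 0-5(w=2) 1-2(w=6) 3-5(w=2)

step 1: add edge 0-5 (w=2); MST = {0-5(w=2)}
step 2: add edge 3-5 (w=2); MST = {0-5(w=2) 3-5(w=2)}
step 3: add edge 0-2 (w=5); MST = {0-2(w=5) 0-5(w=2) 3-5(w=2)}
step 4: add edge 1-2 (w=6); MST = {0-2(w=5) 0-5(w=2) 1-2(w=6) 3-5(w=2)}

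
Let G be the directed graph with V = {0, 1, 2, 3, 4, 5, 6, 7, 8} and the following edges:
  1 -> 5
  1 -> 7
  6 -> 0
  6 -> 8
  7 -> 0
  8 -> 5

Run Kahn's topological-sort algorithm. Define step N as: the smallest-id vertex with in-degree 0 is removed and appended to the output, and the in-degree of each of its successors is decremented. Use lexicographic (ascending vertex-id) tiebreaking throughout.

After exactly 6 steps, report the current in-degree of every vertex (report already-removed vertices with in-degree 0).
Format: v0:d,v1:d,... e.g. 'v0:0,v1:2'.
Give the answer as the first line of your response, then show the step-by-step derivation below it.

v0:0,v1:0,v2:0,v3:0,v4:0,v5:1,v6:0,v7:0,v8:0

step 1: output 1; order=[1]; indeg=(2,0,0,0,0,1,0,0,1)
step 2: output 2; order=[1,2]; indeg=(2,0,0,0,0,1,0,0,1)
step 3: output 3; order=[1,2,3]; indeg=(2,0,0,0,0,1,0,0,1)
step 4: output 4; order=[1,2,3,4]; indeg=(2,0,0,0,0,1,0,0,1)
step 5: output 6; order=[1,2,3,4,6]; indeg=(1,0,0,0,0,1,0,0,0)
step 6: output 7; order=[1,2,3,4,6,7]; indeg=(0,0,0,0,0,1,0,0,0)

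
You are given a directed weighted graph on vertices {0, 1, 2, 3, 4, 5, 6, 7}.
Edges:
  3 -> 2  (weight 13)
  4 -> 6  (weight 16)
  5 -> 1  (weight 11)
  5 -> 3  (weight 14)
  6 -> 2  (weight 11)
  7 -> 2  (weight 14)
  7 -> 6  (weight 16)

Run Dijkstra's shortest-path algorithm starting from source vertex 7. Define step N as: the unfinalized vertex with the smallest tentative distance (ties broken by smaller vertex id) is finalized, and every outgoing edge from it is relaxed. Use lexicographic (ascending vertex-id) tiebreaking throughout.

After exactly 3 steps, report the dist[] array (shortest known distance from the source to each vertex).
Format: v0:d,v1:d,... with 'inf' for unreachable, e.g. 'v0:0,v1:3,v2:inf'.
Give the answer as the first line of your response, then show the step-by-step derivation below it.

v0:inf,v1:inf,v2:14,v3:inf,v4:inf,v5:inf,v6:16,v7:0

step 1: dist = v0:inf,v1:inf,v2:14,v3:inf,v4:inf,v5:inf,v6:16,v7:0
step 2: dist = v0:inf,v1:inf,v2:14,v3:inf,v4:inf,v5:inf,v6:16,v7:0
step 3: dist = v0:inf,v1:inf,v2:14,v3:inf,v4:inf,v5:inf,v6:16,v7:0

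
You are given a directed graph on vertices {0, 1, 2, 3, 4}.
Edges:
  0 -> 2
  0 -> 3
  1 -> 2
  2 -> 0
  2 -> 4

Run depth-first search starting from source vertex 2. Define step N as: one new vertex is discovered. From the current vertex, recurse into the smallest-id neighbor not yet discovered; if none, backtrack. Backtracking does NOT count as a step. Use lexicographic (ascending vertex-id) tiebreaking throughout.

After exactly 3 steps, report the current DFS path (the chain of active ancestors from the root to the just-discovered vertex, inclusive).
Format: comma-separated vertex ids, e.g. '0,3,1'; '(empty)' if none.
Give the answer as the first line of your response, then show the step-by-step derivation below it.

2,0,3

step 1: discover 2; path=2; order=2
step 2: discover 0; path=2>0; order=2,0
step 3: discover 3; path=2>0>3; order=2,0,3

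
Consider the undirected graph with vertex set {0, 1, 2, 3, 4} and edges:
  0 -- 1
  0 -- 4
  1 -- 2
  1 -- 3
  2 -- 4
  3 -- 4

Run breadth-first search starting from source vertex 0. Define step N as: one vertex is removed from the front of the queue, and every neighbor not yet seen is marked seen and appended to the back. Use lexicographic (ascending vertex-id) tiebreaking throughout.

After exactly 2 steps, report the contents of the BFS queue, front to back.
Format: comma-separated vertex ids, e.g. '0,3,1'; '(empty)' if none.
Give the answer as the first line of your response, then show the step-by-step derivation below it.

4,2,3

step 1: dequeue 0; queue=[1,4]; order=0
step 2: dequeue 1; queue=[4,2,3]; order=0,1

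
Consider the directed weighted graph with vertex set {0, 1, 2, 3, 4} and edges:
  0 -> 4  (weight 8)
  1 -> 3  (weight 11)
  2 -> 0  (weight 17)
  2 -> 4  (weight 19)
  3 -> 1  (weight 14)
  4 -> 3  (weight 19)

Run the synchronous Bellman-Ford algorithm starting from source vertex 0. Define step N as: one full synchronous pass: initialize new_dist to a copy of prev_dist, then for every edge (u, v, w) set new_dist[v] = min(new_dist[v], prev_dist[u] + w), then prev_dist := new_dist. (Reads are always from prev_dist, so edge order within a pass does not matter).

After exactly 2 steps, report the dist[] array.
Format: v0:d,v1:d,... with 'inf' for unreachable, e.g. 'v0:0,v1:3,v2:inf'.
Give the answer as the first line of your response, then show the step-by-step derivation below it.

v0:0,v1:inf,v2:inf,v3:27,v4:8

step 1: dist = v0:0,v1:inf,v2:inf,v3:inf,v4:8
step 2: dist = v0:0,v1:inf,v2:inf,v3:27,v4:8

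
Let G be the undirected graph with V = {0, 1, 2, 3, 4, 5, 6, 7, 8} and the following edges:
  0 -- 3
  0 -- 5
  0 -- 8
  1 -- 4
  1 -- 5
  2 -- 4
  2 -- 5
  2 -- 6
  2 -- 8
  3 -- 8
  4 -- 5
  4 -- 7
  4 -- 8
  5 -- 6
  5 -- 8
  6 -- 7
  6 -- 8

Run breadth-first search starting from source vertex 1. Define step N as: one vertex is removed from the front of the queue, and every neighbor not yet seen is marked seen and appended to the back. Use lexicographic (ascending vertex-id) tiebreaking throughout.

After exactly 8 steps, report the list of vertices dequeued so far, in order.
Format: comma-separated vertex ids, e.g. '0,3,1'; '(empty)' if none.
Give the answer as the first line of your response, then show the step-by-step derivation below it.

1,4,5,2,7,8,0,6

step 1: dequeue 1; queue=[4,5]; order=1
step 2: dequeue 4; queue=[5,2,7,8]; order=1,4
step 3: dequeue 5; queue=[2,7,8,0,6]; order=1,4,5
step 4: dequeue 2; queue=[7,8,0,6]; order=1,4,5,2
step 5: dequeue 7; queue=[8,0,6]; order=1,4,5,2,7
step 6: dequeue 8; queue=[0,6,3]; order=1,4,5,2,7,8
step 7: dequeue 0; queue=[6,3]; order=1,4,5,2,7,8,0
step 8: dequeue 6; queue=[3]; order=1,4,5,2,7,8,0,6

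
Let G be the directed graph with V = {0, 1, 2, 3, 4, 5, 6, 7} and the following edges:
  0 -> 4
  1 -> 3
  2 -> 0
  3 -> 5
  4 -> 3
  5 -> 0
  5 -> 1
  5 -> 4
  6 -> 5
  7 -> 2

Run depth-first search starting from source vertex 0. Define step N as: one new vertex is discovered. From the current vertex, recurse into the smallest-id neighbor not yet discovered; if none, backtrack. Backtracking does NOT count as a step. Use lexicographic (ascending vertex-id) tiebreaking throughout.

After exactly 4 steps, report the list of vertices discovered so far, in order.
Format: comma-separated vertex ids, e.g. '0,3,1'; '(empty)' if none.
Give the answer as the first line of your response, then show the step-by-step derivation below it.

0,4,3,5

step 1: discover 0; path=0; order=0
step 2: discover 4; path=0>4; order=0,4
step 3: discover 3; path=0>4>3; order=0,4,3
step 4: discover 5; path=0>4>3>5; order=0,4,3,5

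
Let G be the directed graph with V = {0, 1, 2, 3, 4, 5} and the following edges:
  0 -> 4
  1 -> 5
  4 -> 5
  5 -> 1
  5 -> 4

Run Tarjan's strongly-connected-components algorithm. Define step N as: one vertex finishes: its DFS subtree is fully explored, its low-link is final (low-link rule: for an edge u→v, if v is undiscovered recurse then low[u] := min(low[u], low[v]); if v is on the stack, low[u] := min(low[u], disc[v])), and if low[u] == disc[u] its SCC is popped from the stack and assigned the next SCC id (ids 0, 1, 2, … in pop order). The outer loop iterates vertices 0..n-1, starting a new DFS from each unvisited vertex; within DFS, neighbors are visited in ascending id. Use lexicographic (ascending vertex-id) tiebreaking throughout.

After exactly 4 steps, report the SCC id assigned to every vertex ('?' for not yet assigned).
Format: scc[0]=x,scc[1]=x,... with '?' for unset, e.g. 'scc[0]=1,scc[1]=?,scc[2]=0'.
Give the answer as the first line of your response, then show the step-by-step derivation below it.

scc[0]=1,scc[1]=0,scc[2]=?,scc[3]=?,scc[4]=0,scc[5]=0

step 1: low=(low[0]=0,low[1]=2,low[2]=?,low[3]=?,low[4]=1,low[5]=2); scc=(scc[0]=?,scc[1]=?,scc[2]=?,scc[3]=?,scc[4]=?,scc[5]=?)
step 2: low=(low[0]=0,low[1]=2,low[2]=?,low[3]=?,low[4]=1,low[5]=1); scc=(scc[0]=?,scc[1]=?,scc[2]=?,scc[3]=?,scc[4]=?,scc[5]=?)
step 3: low=(low[0]=0,low[1]=2,low[2]=?,low[3]=?,low[4]=1,low[5]=1); scc=(scc[0]=?,scc[1]=0,scc[2]=?,scc[3]=?,scc[4]=0,scc[5]=0)
step 4: low=(low[0]=0,low[1]=2,low[2]=?,low[3]=?,low[4]=1,low[5]=1); scc=(scc[0]=1,scc[1]=0,scc[2]=?,scc[3]=?,scc[4]=0,scc[5]=0)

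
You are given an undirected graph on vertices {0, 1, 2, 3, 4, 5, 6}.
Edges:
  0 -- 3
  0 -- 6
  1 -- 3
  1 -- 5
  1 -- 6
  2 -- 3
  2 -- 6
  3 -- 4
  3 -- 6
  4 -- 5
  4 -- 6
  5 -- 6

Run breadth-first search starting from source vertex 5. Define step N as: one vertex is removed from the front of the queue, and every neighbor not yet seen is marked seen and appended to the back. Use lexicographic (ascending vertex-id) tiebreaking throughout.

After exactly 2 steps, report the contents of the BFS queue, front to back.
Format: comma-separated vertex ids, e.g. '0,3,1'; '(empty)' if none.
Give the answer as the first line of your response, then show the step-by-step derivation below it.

4,6,3

step 1: dequeue 5; queue=[1,4,6]; order=5
step 2: dequeue 1; queue=[4,6,3]; order=5,1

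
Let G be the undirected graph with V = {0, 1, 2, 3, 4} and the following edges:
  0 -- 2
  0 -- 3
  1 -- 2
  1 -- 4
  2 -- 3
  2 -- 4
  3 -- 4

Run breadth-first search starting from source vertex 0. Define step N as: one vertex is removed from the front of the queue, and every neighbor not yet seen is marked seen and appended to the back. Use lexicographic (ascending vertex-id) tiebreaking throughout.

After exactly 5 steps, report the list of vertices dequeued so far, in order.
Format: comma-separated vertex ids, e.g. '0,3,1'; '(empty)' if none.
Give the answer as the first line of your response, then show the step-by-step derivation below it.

0,2,3,1,4

step 1: dequeue 0; queue=[2,3]; order=0
step 2: dequeue 2; queue=[3,1,4]; order=0,2
step 3: dequeue 3; queue=[1,4]; order=0,2,3
step 4: dequeue 1; queue=[4]; order=0,2,3,1
step 5: dequeue 4; queue=[(empty)]; order=0,2,3,1,4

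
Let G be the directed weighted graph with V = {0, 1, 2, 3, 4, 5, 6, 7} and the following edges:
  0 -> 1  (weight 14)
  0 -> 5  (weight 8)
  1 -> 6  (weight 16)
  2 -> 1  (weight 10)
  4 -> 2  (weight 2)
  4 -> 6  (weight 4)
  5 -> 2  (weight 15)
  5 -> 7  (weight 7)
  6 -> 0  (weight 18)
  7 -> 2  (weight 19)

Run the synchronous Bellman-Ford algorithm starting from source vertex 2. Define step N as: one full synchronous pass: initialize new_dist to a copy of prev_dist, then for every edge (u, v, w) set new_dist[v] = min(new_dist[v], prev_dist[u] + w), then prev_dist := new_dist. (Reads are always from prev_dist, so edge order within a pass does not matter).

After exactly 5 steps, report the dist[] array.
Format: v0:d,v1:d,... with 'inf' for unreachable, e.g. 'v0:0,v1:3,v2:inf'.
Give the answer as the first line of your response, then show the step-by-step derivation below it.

v0:44,v1:10,v2:0,v3:inf,v4:inf,v5:52,v6:26,v7:59

step 1: dist = v0:inf,v1:10,v2:0,v3:inf,v4:inf,v5:inf,v6:inf,v7:inf
step 2: dist = v0:inf,v1:10,v2:0,v3:inf,v4:inf,v5:inf,v6:26,v7:inf
step 3: dist = v0:44,v1:10,v2:0,v3:inf,v4:inf,v5:inf,v6:26,v7:inf
step 4: dist = v0:44,v1:10,v2:0,v3:inf,v4:inf,v5:52,v6:26,v7:inf
step 5: dist = v0:44,v1:10,v2:0,v3:inf,v4:inf,v5:52,v6:26,v7:59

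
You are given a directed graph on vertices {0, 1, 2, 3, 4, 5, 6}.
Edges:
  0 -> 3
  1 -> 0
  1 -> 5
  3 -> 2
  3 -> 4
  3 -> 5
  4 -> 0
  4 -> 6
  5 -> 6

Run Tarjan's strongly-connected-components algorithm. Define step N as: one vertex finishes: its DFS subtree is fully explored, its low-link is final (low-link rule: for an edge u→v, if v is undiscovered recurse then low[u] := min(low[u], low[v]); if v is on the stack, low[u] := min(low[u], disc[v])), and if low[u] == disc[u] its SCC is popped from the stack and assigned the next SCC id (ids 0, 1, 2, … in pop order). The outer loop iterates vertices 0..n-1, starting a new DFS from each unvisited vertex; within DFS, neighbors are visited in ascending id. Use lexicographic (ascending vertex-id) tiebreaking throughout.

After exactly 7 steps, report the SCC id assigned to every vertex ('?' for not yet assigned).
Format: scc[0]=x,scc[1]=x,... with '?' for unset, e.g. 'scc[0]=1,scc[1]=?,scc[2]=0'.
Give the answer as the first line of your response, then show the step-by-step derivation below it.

scc[0]=3,scc[1]=4,scc[2]=0,scc[3]=3,scc[4]=3,scc[5]=2,scc[6]=1

step 1: low=(low[0]=0,low[1]=?,low[2]=2,low[3]=1,low[4]=?,low[5]=?,low[6]=?); scc=(scc[0]=?,scc[1]=?,scc[2]=0,scc[3]=?,scc[4]=?,scc[5]=?,scc[6]=?)
step 2: low=(low[0]=0,low[1]=?,low[2]=2,low[3]=1,low[4]=0,low[5]=?,low[6]=4); scc=(scc[0]=?,scc[1]=?,scc[2]=0,scc[3]=?,scc[4]=?,scc[5]=?,scc[6]=1)
step 3: low=(low[0]=0,low[1]=?,low[2]=2,low[3]=1,low[4]=0,low[5]=?,low[6]=4); scc=(scc[0]=?,scc[1]=?,scc[2]=0,scc[3]=?,scc[4]=?,scc[5]=?,scc[6]=1)
step 4: low=(low[0]=0,low[1]=?,low[2]=2,low[3]=0,low[4]=0,low[5]=5,low[6]=4); scc=(scc[0]=?,scc[1]=?,scc[2]=0,scc[3]=?,scc[4]=?,scc[5]=2,scc[6]=1)
step 5: low=(low[0]=0,low[1]=?,low[2]=2,low[3]=0,low[4]=0,low[5]=5,low[6]=4); scc=(scc[0]=?,scc[1]=?,scc[2]=0,scc[3]=?,scc[4]=?,scc[5]=2,scc[6]=1)
step 6: low=(low[0]=0,low[1]=?,low[2]=2,low[3]=0,low[4]=0,low[5]=5,low[6]=4); scc=(scc[0]=3,scc[1]=?,scc[2]=0,scc[3]=3,scc[4]=3,scc[5]=2,scc[6]=1)
step 7: low=(low[0]=0,low[1]=6,low[2]=2,low[3]=0,low[4]=0,low[5]=5,low[6]=4); scc=(scc[0]=3,scc[1]=4,scc[2]=0,scc[3]=3,scc[4]=3,scc[5]=2,scc[6]=1)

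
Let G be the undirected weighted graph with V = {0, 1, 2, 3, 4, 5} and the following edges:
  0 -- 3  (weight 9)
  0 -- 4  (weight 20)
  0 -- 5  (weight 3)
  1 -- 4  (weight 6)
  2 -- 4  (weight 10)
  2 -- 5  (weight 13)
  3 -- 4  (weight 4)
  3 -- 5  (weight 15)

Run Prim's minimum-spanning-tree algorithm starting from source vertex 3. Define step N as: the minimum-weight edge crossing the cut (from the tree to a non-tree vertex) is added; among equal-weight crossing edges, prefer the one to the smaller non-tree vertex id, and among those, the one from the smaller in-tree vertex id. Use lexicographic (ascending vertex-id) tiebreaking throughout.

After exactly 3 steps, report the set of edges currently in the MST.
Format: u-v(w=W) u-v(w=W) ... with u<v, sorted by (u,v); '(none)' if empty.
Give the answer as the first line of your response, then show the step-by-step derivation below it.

0-3(w=9) 1-4(w=6) 3-4(w=4)

step 1: add edge 3-4 (w=4); MST = {3-4(w=4)}
step 2: add edge 1-4 (w=6); MST = {1-4(w=6) 3-4(w=4)}
step 3: add edge 0-3 (w=9); MST = {0-3(w=9) 1-4(w=6) 3-4(w=4)}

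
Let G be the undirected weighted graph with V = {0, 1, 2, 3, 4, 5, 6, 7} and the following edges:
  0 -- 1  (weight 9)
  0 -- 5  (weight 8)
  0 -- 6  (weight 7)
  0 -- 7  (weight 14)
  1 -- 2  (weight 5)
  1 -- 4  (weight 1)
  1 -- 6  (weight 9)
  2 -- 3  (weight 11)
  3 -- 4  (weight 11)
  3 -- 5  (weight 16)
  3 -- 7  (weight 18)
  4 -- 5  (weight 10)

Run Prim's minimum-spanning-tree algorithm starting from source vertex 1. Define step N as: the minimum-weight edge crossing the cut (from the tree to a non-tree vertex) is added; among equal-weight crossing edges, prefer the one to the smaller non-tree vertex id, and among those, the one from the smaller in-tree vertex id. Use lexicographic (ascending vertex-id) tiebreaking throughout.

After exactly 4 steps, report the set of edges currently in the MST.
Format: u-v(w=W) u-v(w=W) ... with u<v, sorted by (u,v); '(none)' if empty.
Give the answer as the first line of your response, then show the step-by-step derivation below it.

0-1(w=9) 0-6(w=7) 1-2(w=5) 1-4(w=1)

step 1: add edge 1-4 (w=1); MST = {1-4(w=1)}
step 2: add edge 1-2 (w=5); MST = {1-2(w=5) 1-4(w=1)}
step 3: add edge 0-1 (w=9); MST = {0-1(w=9) 1-2(w=5) 1-4(w=1)}
step 4: add edge 0-6 (w=7); MST = {0-1(w=9) 0-6(w=7) 1-2(w=5) 1-4(w=1)}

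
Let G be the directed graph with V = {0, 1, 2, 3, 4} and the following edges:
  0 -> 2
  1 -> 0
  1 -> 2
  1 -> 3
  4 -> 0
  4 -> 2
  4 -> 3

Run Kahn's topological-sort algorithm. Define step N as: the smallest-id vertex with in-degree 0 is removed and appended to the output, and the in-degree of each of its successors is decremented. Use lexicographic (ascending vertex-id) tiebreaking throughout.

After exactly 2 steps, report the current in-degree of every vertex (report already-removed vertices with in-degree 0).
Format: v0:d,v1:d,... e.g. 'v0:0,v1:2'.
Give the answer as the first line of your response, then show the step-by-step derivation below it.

v0:0,v1:0,v2:1,v3:0,v4:0

step 1: output 1; order=[1]; indeg=(1,0,2,1,0)
step 2: output 4; order=[1,4]; indeg=(0,0,1,0,0)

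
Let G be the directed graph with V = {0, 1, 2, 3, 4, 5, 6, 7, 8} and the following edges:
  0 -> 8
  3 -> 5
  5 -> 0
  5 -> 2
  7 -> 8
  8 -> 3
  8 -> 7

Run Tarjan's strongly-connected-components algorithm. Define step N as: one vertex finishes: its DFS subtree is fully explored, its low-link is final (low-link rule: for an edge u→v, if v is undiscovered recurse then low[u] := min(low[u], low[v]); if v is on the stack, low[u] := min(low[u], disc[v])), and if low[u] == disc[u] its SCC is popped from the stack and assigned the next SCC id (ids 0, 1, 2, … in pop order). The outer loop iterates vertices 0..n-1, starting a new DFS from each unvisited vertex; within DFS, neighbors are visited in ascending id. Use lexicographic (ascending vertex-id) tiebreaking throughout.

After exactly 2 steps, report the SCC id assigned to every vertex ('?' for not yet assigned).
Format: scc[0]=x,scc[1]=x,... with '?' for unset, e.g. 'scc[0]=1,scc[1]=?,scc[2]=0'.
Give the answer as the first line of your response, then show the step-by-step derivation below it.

scc[0]=?,scc[1]=?,scc[2]=0,scc[3]=?,scc[4]=?,scc[5]=?,scc[6]=?,scc[7]=?,scc[8]=?

step 1: low=(low[0]=0,low[1]=?,low[2]=4,low[3]=2,low[4]=?,low[5]=0,low[6]=?,low[7]=?,low[8]=1); scc=(scc[0]=?,scc[1]=?,scc[2]=0,scc[3]=?,scc[4]=?,scc[5]=?,scc[6]=?,scc[7]=?,scc[8]=?)
step 2: low=(low[0]=0,low[1]=?,low[2]=4,low[3]=2,low[4]=?,low[5]=0,low[6]=?,low[7]=?,low[8]=1); scc=(scc[0]=?,scc[1]=?,scc[2]=0,scc[3]=?,scc[4]=?,scc[5]=?,scc[6]=?,scc[7]=?,scc[8]=?)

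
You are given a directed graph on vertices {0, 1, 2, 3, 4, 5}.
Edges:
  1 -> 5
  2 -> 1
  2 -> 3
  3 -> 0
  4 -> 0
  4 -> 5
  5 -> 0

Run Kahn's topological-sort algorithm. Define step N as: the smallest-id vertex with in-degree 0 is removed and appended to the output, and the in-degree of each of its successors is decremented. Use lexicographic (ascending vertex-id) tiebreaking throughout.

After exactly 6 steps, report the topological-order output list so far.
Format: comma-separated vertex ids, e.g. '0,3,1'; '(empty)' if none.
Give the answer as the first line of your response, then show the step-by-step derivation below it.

2,1,3,4,5,0

step 1: output 2; order=[2]; indeg=(3,0,0,0,0,2)
step 2: output 1; order=[2,1]; indeg=(3,0,0,0,0,1)
step 3: output 3; order=[2,1,3]; indeg=(2,0,0,0,0,1)
step 4: output 4; order=[2,1,3,4]; indeg=(1,0,0,0,0,0)
step 5: output 5; order=[2,1,3,4,5]; indeg=(0,0,0,0,0,0)
step 6: output 0; order=[2,1,3,4,5,0]; indeg=(0,0,0,0,0,0)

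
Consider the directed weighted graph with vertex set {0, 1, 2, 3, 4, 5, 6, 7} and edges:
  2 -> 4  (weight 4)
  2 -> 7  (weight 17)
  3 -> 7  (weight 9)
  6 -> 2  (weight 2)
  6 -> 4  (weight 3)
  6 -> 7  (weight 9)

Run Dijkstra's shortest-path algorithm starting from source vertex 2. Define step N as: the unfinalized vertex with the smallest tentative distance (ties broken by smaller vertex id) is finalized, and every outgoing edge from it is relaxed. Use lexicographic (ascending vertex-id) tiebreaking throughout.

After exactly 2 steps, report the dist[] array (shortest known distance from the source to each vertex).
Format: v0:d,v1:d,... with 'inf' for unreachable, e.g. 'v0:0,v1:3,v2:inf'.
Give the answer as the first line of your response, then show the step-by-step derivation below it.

v0:inf,v1:inf,v2:0,v3:inf,v4:4,v5:inf,v6:inf,v7:17

step 1: dist = v0:inf,v1:inf,v2:0,v3:inf,v4:4,v5:inf,v6:inf,v7:17
step 2: dist = v0:inf,v1:inf,v2:0,v3:inf,v4:4,v5:inf,v6:inf,v7:17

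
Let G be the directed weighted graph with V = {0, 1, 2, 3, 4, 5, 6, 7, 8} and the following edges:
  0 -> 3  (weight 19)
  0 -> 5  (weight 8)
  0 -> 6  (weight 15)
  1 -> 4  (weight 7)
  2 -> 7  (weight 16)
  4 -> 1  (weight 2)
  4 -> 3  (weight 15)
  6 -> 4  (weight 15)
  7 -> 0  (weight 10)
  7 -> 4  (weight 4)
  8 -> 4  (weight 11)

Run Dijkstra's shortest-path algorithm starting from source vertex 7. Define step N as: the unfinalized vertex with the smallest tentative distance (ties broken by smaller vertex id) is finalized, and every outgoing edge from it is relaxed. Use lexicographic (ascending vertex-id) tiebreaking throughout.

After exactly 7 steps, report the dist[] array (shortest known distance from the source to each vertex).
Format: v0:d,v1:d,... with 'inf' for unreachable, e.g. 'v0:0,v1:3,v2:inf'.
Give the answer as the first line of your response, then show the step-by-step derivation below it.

v0:10,v1:6,v2:inf,v3:19,v4:4,v5:18,v6:25,v7:0,v8:inf

step 1: dist = v0:10,v1:inf,v2:inf,v3:inf,v4:4,v5:inf,v6:inf,v7:0,v8:inf
step 2: dist = v0:10,v1:6,v2:inf,v3:19,v4:4,v5:inf,v6:inf,v7:0,v8:inf
step 3: dist = v0:10,v1:6,v2:inf,v3:19,v4:4,v5:inf,v6:inf,v7:0,v8:inf
step 4: dist = v0:10,v1:6,v2:inf,v3:19,v4:4,v5:18,v6:25,v7:0,v8:inf
step 5: dist = v0:10,v1:6,v2:inf,v3:19,v4:4,v5:18,v6:25,v7:0,v8:inf
step 6: dist = v0:10,v1:6,v2:inf,v3:19,v4:4,v5:18,v6:25,v7:0,v8:inf
step 7: dist = v0:10,v1:6,v2:inf,v3:19,v4:4,v5:18,v6:25,v7:0,v8:inf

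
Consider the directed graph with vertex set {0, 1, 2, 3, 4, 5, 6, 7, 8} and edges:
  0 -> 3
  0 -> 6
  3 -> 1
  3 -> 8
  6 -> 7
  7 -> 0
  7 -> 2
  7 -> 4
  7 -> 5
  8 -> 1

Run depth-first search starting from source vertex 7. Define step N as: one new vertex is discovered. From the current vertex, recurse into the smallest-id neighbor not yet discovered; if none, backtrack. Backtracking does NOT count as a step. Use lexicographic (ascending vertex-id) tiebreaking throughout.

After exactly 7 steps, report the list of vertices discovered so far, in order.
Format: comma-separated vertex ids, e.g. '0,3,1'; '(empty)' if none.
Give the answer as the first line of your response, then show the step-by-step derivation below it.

7,0,3,1,8,6,2

step 1: discover 7; path=7; order=7
step 2: discover 0; path=7>0; order=7,0
step 3: discover 3; path=7>0>3; order=7,0,3
step 4: discover 1; path=7>0>3>1; order=7,0,3,1
step 5: discover 8; path=7>0>3>8; order=7,0,3,1,8
step 6: discover 6; path=7>0>6; order=7,0,3,1,8,6
step 7: discover 2; path=7>2; order=7,0,3,1,8,6,2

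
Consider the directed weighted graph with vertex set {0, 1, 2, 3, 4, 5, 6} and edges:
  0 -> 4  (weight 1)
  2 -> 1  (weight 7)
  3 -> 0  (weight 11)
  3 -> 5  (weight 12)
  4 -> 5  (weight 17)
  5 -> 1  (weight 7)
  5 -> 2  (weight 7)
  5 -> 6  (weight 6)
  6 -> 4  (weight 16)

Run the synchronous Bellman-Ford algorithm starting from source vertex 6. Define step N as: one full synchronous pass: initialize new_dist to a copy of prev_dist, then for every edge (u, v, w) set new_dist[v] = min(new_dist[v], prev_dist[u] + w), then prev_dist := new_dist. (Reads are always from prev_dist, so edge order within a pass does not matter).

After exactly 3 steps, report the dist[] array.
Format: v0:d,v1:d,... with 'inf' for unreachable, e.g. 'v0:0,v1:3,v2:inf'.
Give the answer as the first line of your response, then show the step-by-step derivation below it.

v0:inf,v1:40,v2:40,v3:inf,v4:16,v5:33,v6:0

step 1: dist = v0:inf,v1:inf,v2:inf,v3:inf,v4:16,v5:inf,v6:0
step 2: dist = v0:inf,v1:inf,v2:inf,v3:inf,v4:16,v5:33,v6:0
step 3: dist = v0:inf,v1:40,v2:40,v3:inf,v4:16,v5:33,v6:0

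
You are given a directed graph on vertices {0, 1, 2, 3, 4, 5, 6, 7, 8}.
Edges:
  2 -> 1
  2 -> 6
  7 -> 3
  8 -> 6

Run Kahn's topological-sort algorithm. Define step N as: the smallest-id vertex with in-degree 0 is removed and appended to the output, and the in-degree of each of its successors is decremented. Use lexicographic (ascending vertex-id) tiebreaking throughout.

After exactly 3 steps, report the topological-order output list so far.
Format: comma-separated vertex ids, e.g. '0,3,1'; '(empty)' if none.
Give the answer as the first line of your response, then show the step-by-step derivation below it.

0,2,1

step 1: output 0; order=[0]; indeg=(0,1,0,1,0,0,2,0,0)
step 2: output 2; order=[0,2]; indeg=(0,0,0,1,0,0,1,0,0)
step 3: output 1; order=[0,2,1]; indeg=(0,0,0,1,0,0,1,0,0)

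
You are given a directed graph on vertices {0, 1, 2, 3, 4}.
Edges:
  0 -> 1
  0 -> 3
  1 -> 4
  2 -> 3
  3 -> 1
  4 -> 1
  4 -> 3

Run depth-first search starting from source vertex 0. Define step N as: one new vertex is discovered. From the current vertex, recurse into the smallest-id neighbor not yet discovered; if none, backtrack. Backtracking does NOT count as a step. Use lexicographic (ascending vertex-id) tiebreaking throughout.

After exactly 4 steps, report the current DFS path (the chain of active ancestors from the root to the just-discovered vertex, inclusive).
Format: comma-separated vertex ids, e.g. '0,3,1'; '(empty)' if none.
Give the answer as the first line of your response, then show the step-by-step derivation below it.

0,1,4,3

step 1: discover 0; path=0; order=0
step 2: discover 1; path=0>1; order=0,1
step 3: discover 4; path=0>1>4; order=0,1,4
step 4: discover 3; path=0>1>4>3; order=0,1,4,3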